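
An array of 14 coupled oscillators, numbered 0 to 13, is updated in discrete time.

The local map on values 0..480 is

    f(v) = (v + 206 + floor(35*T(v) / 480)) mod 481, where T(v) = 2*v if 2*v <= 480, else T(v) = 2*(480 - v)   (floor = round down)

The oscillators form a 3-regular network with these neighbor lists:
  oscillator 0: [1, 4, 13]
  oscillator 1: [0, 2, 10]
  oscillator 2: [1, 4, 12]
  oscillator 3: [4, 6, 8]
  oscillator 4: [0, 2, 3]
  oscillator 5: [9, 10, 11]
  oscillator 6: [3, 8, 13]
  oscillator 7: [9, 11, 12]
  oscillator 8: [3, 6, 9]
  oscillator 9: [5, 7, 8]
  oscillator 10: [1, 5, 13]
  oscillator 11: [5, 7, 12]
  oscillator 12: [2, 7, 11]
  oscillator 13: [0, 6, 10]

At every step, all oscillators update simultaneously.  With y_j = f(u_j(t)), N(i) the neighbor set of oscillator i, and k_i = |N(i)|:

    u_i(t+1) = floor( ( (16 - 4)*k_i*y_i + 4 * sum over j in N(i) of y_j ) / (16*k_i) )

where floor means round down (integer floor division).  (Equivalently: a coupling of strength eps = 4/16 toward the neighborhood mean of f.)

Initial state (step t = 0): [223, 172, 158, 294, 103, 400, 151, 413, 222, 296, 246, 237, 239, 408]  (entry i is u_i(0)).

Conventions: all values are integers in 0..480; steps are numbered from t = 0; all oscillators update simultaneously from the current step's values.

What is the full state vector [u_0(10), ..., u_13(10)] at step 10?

Simulating step by step:
t=0: [223, 172, 158, 294, 103, 400, 151, 413, 222, 296, 246, 237, 239, 408]
t=1: [418, 373, 390, 131, 317, 146, 338, 193, 384, 97, 60, 421, 443, 177]
t=2: [162, 130, 125, 289, 101, 341, 136, 373, 155, 314, 280, 196, 188, 348]
t=3: [357, 330, 353, 119, 305, 108, 313, 160, 326, 95, 69, 374, 390, 134]
t=4: [115, 97, 93, 272, 86, 306, 111, 338, 114, 301, 277, 156, 145, 306]
t=5: [309, 294, 316, 101, 284, 80, 284, 129, 286, 78, 59, 330, 343, 100]
t=6: [77, 67, 62, 250, 64, 276, 84, 302, 83, 278, 260, 118, 106, 270]
t=7: [269, 260, 281, 79, 257, 55, 254, 97, 254, 55, 40, 289, 301, 69]
t=8: [44, 38, 33, 225, 40, 248, 57, 267, 56, 251, 235, 83, 71, 237]
t=9: [273, 267, 247, 413, 268, 69, 304, 67, 264, 31, 417, 252, 262, 441]
t=10: [39, 32, 9, 118, 32, 247, 68, 233, 51, 229, 153, 56, 38, 147]

Answer: [39, 32, 9, 118, 32, 247, 68, 233, 51, 229, 153, 56, 38, 147]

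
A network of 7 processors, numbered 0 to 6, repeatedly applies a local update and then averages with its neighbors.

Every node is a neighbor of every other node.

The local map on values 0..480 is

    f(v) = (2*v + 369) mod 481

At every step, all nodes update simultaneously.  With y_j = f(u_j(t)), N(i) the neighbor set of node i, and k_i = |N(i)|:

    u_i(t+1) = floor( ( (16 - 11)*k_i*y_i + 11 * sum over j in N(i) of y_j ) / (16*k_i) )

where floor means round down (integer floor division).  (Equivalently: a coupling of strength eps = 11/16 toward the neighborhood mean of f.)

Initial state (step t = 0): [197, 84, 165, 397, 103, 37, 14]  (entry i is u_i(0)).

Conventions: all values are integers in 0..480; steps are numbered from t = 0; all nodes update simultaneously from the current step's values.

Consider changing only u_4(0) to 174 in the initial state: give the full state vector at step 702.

Answer: [371, 371, 371, 371, 371, 371, 371]
Key observation: The state at step 12, [334, 334, 334, 334, 334, 334, 334], reappears at step 24: the system is in a cycle of period 12 from step 12 on.  Therefore the state at step 702 equals the state at step 12 + ((702 - 12) mod 12) = 18, which is [371, 371, 371, 371, 371, 371, 371].

Derivation:
t=0: [197, 84, 165, 397, 174, 37, 14]
t=1: [265, 221, 253, 249, 256, 297, 288]
t=2: [356, 339, 352, 350, 353, 274, 366]
t=3: [150, 144, 149, 148, 149, 213, 154]
t=4: [201, 198, 200, 200, 200, 226, 202]
t=5: [294, 293, 294, 294, 294, 304, 294]
t=6: [422, 422, 422, 422, 422, 331, 422]
t=7: [230, 230, 230, 230, 230, 194, 230]
t=8: [339, 339, 339, 339, 339, 325, 339]
t=9: [81, 81, 81, 81, 81, 76, 81]
t=10: [48, 48, 48, 48, 48, 46, 48]
t=11: [464, 464, 464, 464, 464, 463, 464]
t=12: [334, 334, 334, 334, 334, 334, 334]
t=13: [75, 75, 75, 75, 75, 75, 75]
t=14: [38, 38, 38, 38, 38, 38, 38]
t=15: [445, 445, 445, 445, 445, 445, 445]
t=16: [297, 297, 297, 297, 297, 297, 297]
t=17: [1, 1, 1, 1, 1, 1, 1]
t=18: [371, 371, 371, 371, 371, 371, 371]
t=19: [149, 149, 149, 149, 149, 149, 149]
t=20: [186, 186, 186, 186, 186, 186, 186]
t=21: [260, 260, 260, 260, 260, 260, 260]
t=22: [408, 408, 408, 408, 408, 408, 408]
t=23: [223, 223, 223, 223, 223, 223, 223]
t=24: [334, 334, 334, 334, 334, 334, 334]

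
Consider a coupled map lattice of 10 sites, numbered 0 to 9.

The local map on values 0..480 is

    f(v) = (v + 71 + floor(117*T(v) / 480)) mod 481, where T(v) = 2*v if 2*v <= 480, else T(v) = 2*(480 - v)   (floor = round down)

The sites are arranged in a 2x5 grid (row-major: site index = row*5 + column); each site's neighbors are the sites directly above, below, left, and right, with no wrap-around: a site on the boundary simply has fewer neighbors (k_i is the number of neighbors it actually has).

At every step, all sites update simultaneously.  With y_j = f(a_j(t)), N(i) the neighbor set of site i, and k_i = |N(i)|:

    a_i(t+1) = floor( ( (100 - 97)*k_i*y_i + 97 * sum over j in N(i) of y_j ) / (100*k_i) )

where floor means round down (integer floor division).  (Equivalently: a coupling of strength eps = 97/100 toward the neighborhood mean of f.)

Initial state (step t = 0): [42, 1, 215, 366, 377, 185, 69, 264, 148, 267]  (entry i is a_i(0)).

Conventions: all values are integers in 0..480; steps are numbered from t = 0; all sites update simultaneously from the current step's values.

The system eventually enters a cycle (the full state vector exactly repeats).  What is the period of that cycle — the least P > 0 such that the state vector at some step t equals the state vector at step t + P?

Answer: 4
Key observation: The state at step 34, [463, 463, 463, 463, 463, 463, 463, 463, 463, 463], reappears at step 38 — and no state repeats earlier — so the cycle the system enters has period 4.

Derivation:
t=0: [42, 1, 215, 366, 377, 185, 69, 264, 148, 267]
t=1: [206, 227, 180, 226, 219, 158, 282, 289, 297, 162]
t=2: [357, 388, 420, 397, 360, 409, 390, 415, 392, 423]
t=3: [26, 22, 28, 23, 32, 15, 30, 28, 34, 16]
t=4: [98, 111, 106, 116, 100, 111, 103, 115, 104, 118]
t=5: [235, 223, 239, 224, 243, 220, 237, 226, 243, 222]
t=6: [400, 422, 404, 427, 403, 420, 402, 425, 404, 428]
t=7: [39, 30, 40, 31, 42, 29, 39, 30, 41, 30]
t=8: [114, 128, 116, 130, 116, 128, 115, 129, 116, 131]
t=9: [260, 242, 261, 243, 263, 241, 260, 243, 263, 243]
t=10: [428, 437, 429, 438, 429, 437, 428, 438, 429, 438]
t=11: [46, 43, 47, 43, 47, 43, 47, 43, 47, 43]
t=12: [134, 139, 134, 139, 134, 139, 134, 139, 134, 139]
t=13: [276, 270, 276, 270, 276, 270, 276, 270, 276, 270]
t=14: [443, 445, 443, 445, 443, 445, 443, 445, 443, 445]
t=15: [51, 51, 51, 51, 51, 51, 51, 51, 51, 51]
t=16: [146, 146, 146, 146, 146, 146, 146, 146, 146, 146]
t=17: [288, 288, 288, 288, 288, 288, 288, 288, 288, 288]
t=18: [452, 452, 452, 452, 452, 452, 452, 452, 452, 452]
t=19: [55, 55, 55, 55, 55, 55, 55, 55, 55, 55]
t=20: [152, 152, 152, 152, 152, 152, 152, 152, 152, 152]
t=21: [297, 297, 297, 297, 297, 297, 297, 297, 297, 297]
t=22: [457, 457, 457, 457, 457, 457, 457, 457, 457, 457]
t=23: [58, 58, 58, 58, 58, 58, 58, 58, 58, 58]
t=24: [157, 157, 157, 157, 157, 157, 157, 157, 157, 157]
t=25: [304, 304, 304, 304, 304, 304, 304, 304, 304, 304]
t=26: [460, 460, 460, 460, 460, 460, 460, 460, 460, 460]
t=27: [59, 59, 59, 59, 59, 59, 59, 59, 59, 59]
t=28: [158, 158, 158, 158, 158, 158, 158, 158, 158, 158]
t=29: [306, 306, 306, 306, 306, 306, 306, 306, 306, 306]
t=30: [461, 461, 461, 461, 461, 461, 461, 461, 461, 461]
t=31: [60, 60, 60, 60, 60, 60, 60, 60, 60, 60]
t=32: [160, 160, 160, 160, 160, 160, 160, 160, 160, 160]
t=33: [309, 309, 309, 309, 309, 309, 309, 309, 309, 309]
t=34: [463, 463, 463, 463, 463, 463, 463, 463, 463, 463]
t=35: [61, 61, 61, 61, 61, 61, 61, 61, 61, 61]
t=36: [161, 161, 161, 161, 161, 161, 161, 161, 161, 161]
t=37: [310, 310, 310, 310, 310, 310, 310, 310, 310, 310]
t=38: [463, 463, 463, 463, 463, 463, 463, 463, 463, 463]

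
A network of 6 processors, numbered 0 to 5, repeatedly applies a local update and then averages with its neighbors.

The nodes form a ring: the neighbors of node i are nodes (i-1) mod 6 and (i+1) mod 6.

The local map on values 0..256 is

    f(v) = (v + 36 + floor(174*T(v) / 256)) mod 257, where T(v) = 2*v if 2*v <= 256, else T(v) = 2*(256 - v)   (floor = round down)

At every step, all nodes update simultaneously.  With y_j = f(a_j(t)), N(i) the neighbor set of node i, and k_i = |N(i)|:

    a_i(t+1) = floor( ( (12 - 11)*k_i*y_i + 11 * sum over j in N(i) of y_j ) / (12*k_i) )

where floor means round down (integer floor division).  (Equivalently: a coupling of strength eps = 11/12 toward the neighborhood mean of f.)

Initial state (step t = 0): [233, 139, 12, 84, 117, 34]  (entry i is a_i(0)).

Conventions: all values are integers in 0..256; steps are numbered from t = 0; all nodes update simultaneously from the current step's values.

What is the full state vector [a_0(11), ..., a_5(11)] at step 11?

Answer: [73, 62, 147, 75, 147, 62]

Derivation:
t=0: [233, 139, 12, 84, 117, 34]
t=1: [92, 55, 147, 74, 165, 54]
t=2: [171, 163, 178, 82, 176, 160]
t=3: [68, 64, 141, 76, 141, 64]
t=4: [187, 140, 190, 87, 190, 140]
t=5: [74, 59, 150, 73, 150, 59]
t=6: [177, 144, 181, 84, 181, 144]
t=7: [74, 63, 146, 75, 146, 63]
t=8: [186, 145, 187, 85, 187, 145]
t=9: [72, 60, 147, 73, 147, 60]
t=10: [179, 142, 182, 85, 182, 142]
t=11: [73, 62, 147, 75, 147, 62]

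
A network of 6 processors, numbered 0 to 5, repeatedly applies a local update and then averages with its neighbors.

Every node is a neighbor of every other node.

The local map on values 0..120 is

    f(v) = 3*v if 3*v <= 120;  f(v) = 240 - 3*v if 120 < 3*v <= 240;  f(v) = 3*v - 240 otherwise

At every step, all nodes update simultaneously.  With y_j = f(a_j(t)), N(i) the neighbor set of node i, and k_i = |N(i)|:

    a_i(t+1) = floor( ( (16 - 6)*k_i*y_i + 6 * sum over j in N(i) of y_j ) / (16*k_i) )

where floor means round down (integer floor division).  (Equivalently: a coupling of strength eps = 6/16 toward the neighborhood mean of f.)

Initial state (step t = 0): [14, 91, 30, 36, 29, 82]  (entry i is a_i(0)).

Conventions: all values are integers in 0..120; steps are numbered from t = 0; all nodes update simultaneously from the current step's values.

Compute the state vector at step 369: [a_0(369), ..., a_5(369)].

Answer: [83, 87, 83, 87, 87, 83]
Key observation: The state at step 38, [53, 30, 53, 30, 30, 53], reappears at step 48: the system is in a cycle of period 10 from step 38 on.  Therefore the state at step 369 equals the state at step 38 + ((369 - 38) mod 10) = 39, which is [83, 87, 83, 87, 87, 83].

Derivation:
t=0: [14, 91, 30, 36, 29, 82]
t=1: [50, 45, 76, 86, 75, 30]
t=2: [74, 82, 31, 34, 33, 74]
t=3: [35, 28, 76, 81, 79, 35]
t=4: [81, 69, 30, 25, 25, 81]
t=5: [22, 39, 70, 62, 62, 22]
t=6: [65, 93, 45, 58, 58, 65]
t=7: [52, 48, 85, 63, 63, 52]
t=8: [74, 81, 36, 56, 56, 74]
t=9: [31, 23, 81, 61, 61, 31]
t=10: [79, 65, 29, 59, 59, 79]
t=11: [21, 44, 67, 54, 54, 21]
t=12: [66, 91, 53, 75, 75, 66]
t=13: [40, 35, 61, 25, 25, 40]
t=14: [107, 99, 72, 82, 82, 107]
t=15: [63, 50, 32, 22, 22, 63]
t=16: [59, 81, 84, 67, 67, 59]
t=17: [51, 18, 23, 37, 37, 51]
t=18: [86, 68, 76, 99, 99, 86]
t=19: [24, 34, 21, 46, 46, 24]
t=20: [78, 94, 73, 94, 94, 78]
t=21: [15, 35, 23, 35, 35, 15]
t=22: [60, 93, 73, 93, 93, 60]
t=23: [52, 40, 30, 40, 40, 52]
t=24: [92, 112, 95, 112, 112, 92]
t=25: [50, 83, 55, 83, 83, 50]
t=26: [70, 26, 62, 26, 26, 70]
t=27: [42, 69, 55, 69, 69, 42]
t=28: [92, 48, 71, 48, 48, 92]
t=29: [48, 81, 43, 81, 81, 48]
t=30: [76, 25, 84, 25, 25, 76]
t=31: [26, 60, 26, 60, 60, 26]
t=32: [73, 64, 73, 64, 64, 73]
t=33: [27, 41, 27, 41, 41, 27]
t=34: [89, 108, 89, 108, 108, 89]
t=35: [39, 71, 39, 71, 71, 39]
t=36: [96, 47, 96, 47, 47, 96]
t=37: [59, 87, 59, 87, 87, 59]
t=38: [53, 30, 53, 30, 30, 53]
t=39: [83, 87, 83, 87, 87, 83]
t=40: [11, 18, 11, 18, 18, 11]
t=41: [37, 49, 37, 49, 49, 37]
t=42: [106, 97, 106, 97, 97, 106]
t=43: [71, 57, 71, 57, 57, 71]
t=44: [36, 59, 36, 59, 59, 36]
t=45: [97, 73, 97, 73, 73, 97]
t=46: [44, 27, 44, 27, 27, 44]
t=47: [101, 87, 101, 87, 87, 101]
t=48: [53, 30, 53, 30, 30, 53]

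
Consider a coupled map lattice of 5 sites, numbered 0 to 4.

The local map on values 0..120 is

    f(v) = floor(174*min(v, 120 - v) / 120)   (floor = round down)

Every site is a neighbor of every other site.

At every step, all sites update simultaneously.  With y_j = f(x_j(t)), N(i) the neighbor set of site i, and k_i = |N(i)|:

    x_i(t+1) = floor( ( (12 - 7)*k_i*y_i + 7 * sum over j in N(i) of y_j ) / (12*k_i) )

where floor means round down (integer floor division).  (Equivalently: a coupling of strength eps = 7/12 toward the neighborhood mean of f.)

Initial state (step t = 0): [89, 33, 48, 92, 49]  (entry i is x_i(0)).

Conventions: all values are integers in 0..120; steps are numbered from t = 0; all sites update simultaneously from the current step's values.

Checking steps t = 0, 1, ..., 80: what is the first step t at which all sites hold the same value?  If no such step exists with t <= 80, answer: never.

Simulating step by step:
t=0: [89, 33, 48, 92, 49]  (not all equal)
t=1: [51, 52, 58, 50, 58]  (not all equal)
t=2: [76, 76, 79, 76, 79]  (not all equal)
t=3: [61, 61, 60, 61, 60]  (not all equal)
t=4: [85, 85, 86, 85, 86]  (not all equal)
t=5: [49, 49, 49, 49, 49]  (all equal)

Answer: 5
Key observation: Synchronization is absorbing here: once all sites are equal they stay equal, and step 5 is the first all-equal step.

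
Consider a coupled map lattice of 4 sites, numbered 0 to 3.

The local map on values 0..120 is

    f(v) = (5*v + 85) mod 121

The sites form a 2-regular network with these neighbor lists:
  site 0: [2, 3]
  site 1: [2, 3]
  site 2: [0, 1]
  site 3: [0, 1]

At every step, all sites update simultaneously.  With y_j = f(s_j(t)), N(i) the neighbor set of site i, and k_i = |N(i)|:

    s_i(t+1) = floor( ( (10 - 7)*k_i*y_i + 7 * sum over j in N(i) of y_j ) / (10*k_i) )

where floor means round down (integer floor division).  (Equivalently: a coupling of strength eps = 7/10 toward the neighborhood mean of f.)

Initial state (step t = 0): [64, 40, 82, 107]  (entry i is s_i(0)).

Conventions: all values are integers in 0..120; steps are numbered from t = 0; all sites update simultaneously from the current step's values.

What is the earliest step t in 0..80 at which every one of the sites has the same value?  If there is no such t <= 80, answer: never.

Simulating step by step:
t=0: [64, 40, 82, 107]  (not all equal)
t=1: [21, 22, 33, 34]  (not all equal)
t=2: [28, 29, 52, 53]  (not all equal)
t=3: [105, 106, 105, 106]  (not all equal)
t=4: [6, 8, 6, 8]  (not all equal)
t=5: [76, 42, 76, 42]  (not all equal)
t=6: [84, 70, 84, 70]  (not all equal)
t=7: [38, 54, 38, 54]  (not all equal)
t=8: [61, 85, 61, 85]  (not all equal)
t=9: [26, 26, 26, 26]  (all equal)

Answer: 9
Key observation: Synchronization is absorbing here: once all sites are equal they stay equal, and step 9 is the first all-equal step.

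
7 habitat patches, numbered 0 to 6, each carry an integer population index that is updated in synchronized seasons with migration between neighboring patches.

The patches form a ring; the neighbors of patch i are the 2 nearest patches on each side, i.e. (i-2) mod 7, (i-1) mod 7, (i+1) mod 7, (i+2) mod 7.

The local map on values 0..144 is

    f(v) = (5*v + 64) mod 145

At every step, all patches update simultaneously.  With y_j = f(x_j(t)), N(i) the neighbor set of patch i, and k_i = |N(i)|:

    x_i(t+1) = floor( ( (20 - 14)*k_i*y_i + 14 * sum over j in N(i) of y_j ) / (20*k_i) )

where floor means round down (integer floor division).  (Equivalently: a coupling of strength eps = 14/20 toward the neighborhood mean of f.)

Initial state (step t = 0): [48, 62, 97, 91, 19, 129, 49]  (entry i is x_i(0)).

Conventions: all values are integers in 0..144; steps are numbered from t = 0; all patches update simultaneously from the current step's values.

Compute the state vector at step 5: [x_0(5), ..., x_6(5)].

Simulating step by step:
t=0: [48, 62, 97, 91, 19, 129, 49]
t=1: [64, 65, 68, 84, 64, 61, 47]
t=2: [80, 76, 93, 82, 72, 66, 66]
t=3: [63, 49, 65, 71, 99, 84, 79]
t=4: [60, 65, 92, 89, 89, 78, 56]
t=5: [67, 80, 82, 71, 63, 54, 62]

Answer: [67, 80, 82, 71, 63, 54, 62]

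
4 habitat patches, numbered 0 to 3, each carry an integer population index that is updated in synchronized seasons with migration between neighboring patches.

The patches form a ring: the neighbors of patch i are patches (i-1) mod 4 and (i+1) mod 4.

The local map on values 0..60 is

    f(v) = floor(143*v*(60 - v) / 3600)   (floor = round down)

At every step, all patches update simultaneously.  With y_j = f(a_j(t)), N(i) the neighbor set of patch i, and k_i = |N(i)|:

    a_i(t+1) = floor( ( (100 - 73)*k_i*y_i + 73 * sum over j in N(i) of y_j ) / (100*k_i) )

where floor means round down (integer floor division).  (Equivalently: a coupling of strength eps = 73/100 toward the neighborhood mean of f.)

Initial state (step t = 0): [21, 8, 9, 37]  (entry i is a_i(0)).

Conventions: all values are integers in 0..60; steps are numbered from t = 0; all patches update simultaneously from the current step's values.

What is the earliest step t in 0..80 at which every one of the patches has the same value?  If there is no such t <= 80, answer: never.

Answer: 3
Key observation: Synchronization is absorbing here: once all patches are equal they stay equal, and step 3 is the first all-equal step.

Derivation:
t=0: [21, 8, 9, 37]  (not all equal)
t=1: [26, 22, 22, 27]  (not all equal)
t=2: [34, 33, 33, 34]  (not all equal)
t=3: [35, 35, 35, 35]  (all equal)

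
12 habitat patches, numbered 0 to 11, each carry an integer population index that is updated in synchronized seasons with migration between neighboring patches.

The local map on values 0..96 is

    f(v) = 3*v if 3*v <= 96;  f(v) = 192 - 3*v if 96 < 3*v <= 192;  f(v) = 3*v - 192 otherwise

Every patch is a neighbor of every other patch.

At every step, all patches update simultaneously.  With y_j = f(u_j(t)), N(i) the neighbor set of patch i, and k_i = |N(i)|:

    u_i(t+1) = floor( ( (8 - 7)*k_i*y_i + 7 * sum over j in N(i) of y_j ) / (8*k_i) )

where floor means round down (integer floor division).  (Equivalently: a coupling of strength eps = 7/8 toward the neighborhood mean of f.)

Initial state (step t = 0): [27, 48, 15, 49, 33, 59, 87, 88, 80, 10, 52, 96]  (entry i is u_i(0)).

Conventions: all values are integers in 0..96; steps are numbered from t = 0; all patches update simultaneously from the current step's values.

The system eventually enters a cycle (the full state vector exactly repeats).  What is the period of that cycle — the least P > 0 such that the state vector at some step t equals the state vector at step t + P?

Simulating step by step:
t=0: [27, 48, 15, 49, 33, 59, 87, 88, 80, 10, 52, 96]
t=1: [57, 56, 55, 55, 58, 54, 57, 57, 56, 55, 55, 58]
t=2: [23, 23, 23, 23, 23, 24, 23, 23, 23, 23, 23, 23]
t=3: [69, 69, 69, 69, 69, 69, 69, 69, 69, 69, 69, 69]
t=4: [15, 15, 15, 15, 15, 15, 15, 15, 15, 15, 15, 15]
t=5: [45, 45, 45, 45, 45, 45, 45, 45, 45, 45, 45, 45]
t=6: [57, 57, 57, 57, 57, 57, 57, 57, 57, 57, 57, 57]
t=7: [21, 21, 21, 21, 21, 21, 21, 21, 21, 21, 21, 21]
t=8: [63, 63, 63, 63, 63, 63, 63, 63, 63, 63, 63, 63]
t=9: [3, 3, 3, 3, 3, 3, 3, 3, 3, 3, 3, 3]
t=10: [9, 9, 9, 9, 9, 9, 9, 9, 9, 9, 9, 9]
t=11: [27, 27, 27, 27, 27, 27, 27, 27, 27, 27, 27, 27]
t=12: [81, 81, 81, 81, 81, 81, 81, 81, 81, 81, 81, 81]
t=13: [51, 51, 51, 51, 51, 51, 51, 51, 51, 51, 51, 51]
t=14: [39, 39, 39, 39, 39, 39, 39, 39, 39, 39, 39, 39]
t=15: [75, 75, 75, 75, 75, 75, 75, 75, 75, 75, 75, 75]
t=16: [33, 33, 33, 33, 33, 33, 33, 33, 33, 33, 33, 33]
t=17: [93, 93, 93, 93, 93, 93, 93, 93, 93, 93, 93, 93]
t=18: [87, 87, 87, 87, 87, 87, 87, 87, 87, 87, 87, 87]
t=19: [69, 69, 69, 69, 69, 69, 69, 69, 69, 69, 69, 69]

Answer: 16
Key observation: The state at step 3, [69, 69, 69, 69, 69, 69, 69, 69, 69, 69, 69, 69], reappears at step 19 — and no state repeats earlier — so the cycle the system enters has period 16.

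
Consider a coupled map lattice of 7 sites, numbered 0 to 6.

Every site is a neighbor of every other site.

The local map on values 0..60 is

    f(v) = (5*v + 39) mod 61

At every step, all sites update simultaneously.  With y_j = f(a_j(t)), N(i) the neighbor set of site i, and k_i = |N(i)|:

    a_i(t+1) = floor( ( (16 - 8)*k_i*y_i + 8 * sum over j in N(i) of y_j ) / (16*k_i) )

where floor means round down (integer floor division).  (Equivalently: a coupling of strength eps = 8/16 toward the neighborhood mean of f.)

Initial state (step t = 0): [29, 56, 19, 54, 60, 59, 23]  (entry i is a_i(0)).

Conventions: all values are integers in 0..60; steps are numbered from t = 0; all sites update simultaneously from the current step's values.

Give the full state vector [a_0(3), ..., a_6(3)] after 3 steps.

Simulating step by step:
t=0: [29, 56, 19, 54, 60, 59, 23]
t=1: [10, 16, 15, 12, 24, 22, 23]
t=2: [34, 46, 44, 38, 38, 34, 36]
t=3: [29, 28, 24, 37, 37, 29, 33]

Answer: [29, 28, 24, 37, 37, 29, 33]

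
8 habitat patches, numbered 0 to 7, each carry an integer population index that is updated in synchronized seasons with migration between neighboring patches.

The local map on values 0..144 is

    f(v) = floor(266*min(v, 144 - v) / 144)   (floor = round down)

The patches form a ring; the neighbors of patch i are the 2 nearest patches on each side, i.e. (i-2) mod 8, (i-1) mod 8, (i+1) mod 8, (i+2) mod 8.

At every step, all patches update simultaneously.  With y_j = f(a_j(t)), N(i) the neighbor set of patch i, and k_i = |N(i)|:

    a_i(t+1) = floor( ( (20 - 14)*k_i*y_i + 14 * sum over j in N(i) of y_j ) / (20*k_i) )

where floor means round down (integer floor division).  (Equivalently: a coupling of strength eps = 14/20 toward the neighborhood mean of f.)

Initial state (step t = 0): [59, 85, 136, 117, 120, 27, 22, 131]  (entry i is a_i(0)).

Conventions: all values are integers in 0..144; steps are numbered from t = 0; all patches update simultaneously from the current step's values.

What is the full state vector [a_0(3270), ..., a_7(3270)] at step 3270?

Answer: [40, 40, 44, 49, 53, 53, 49, 44]
Key observation: The state at step 14, [112, 112, 116, 121, 125, 125, 121, 116], reappears at step 24: the system is in a cycle of period 10 from step 14 on.  Therefore the state at step 3270 equals the state at step 14 + ((3270 - 14) mod 10) = 20, which is [40, 40, 44, 49, 53, 53, 49, 44].

Derivation:
t=0: [59, 85, 136, 117, 120, 27, 22, 131]
t=1: [64, 66, 58, 52, 39, 42, 51, 60]
t=2: [111, 111, 103, 94, 87, 88, 94, 104]
t=3: [70, 70, 77, 87, 94, 94, 87, 77]
t=4: [122, 122, 116, 107, 101, 101, 107, 116]
t=5: [48, 48, 55, 63, 70, 70, 63, 55]
t=6: [97, 97, 103, 113, 119, 119, 113, 103]
t=7: [77, 77, 70, 61, 54, 54, 61, 70]
t=8: [123, 123, 118, 112, 108, 108, 112, 118]
t=9: [45, 45, 49, 55, 60, 60, 55, 49]
t=10: [88, 88, 92, 99, 103, 103, 99, 92]
t=11: [97, 97, 92, 85, 81, 81, 85, 92]
t=12: [93, 93, 98, 104, 109, 109, 104, 98]
t=13: [86, 86, 82, 75, 70, 70, 75, 82]
t=14: [112, 112, 116, 121, 125, 125, 121, 116]
t=15: [53, 53, 49, 44, 40, 40, 44, 49]
t=16: [91, 91, 87, 82, 78, 78, 82, 87]
t=17: [102, 102, 106, 111, 115, 115, 111, 106]
t=18: [71, 71, 67, 62, 58, 58, 62, 67]
t=19: [125, 125, 121, 116, 112, 112, 116, 121]
t=20: [40, 40, 44, 49, 53, 53, 49, 44]
t=21: [78, 78, 82, 87, 91, 91, 87, 82]
t=22: [115, 115, 111, 106, 102, 102, 106, 111]
t=23: [58, 58, 62, 67, 71, 71, 67, 62]
t=24: [112, 112, 116, 121, 125, 125, 121, 116]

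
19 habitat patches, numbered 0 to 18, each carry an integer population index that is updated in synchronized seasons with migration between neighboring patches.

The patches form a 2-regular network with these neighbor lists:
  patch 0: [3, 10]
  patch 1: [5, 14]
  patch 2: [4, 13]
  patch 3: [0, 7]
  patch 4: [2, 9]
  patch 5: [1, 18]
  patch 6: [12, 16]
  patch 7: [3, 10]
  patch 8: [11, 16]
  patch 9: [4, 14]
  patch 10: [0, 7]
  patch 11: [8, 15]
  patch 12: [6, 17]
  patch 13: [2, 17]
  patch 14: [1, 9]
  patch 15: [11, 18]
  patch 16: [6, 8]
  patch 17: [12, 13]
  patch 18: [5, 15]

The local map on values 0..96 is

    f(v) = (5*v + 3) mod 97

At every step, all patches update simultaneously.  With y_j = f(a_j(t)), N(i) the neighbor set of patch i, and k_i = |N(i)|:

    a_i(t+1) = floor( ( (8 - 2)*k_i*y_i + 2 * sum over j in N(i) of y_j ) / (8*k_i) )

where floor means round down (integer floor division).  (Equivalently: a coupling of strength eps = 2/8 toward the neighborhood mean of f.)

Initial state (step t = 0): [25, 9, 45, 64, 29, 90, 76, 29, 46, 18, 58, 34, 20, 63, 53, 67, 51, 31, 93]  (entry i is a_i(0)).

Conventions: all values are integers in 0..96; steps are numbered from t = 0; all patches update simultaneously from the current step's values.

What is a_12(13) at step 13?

Simulating step by step:
t=0: [25, 9, 45, 64, 29, 90, 76, 29, 46, 18, 58, 34, 20, 63, 53, 67, 51, 31, 93]
t=1: [27, 53, 35, 34, 54, 64, 77, 42, 46, 85, 11, 67, 23, 32, 73, 54, 64, 49, 74]
t=2: [47, 69, 78, 64, 74, 43, 6, 31, 39, 49, 51, 50, 22, 66, 72, 75, 28, 51, 75]
t=3: [45, 54, 19, 37, 68, 36, 32, 57, 16, 59, 61, 55, 24, 40, 67, 83, 39, 55, 79]
t=4: [39, 75, 8, 84, 40, 75, 53, 84, 73, 17, 28, 77, 38, 17, 46, 34, 21, 67, 22]
t=5: [13, 81, 44, 31, 23, 78, 68, 36, 59, 72, 39, 19, 87, 77, 51, 59, 27, 58, 32]
t=6: [59, 23, 24, 65, 28, 14, 50, 72, 10, 64, 22, 2, 44, 3, 59, 13, 38, 7, 51]
t=7: [11, 25, 27, 37, 41, 65, 59, 60, 53, 30, 21, 24, 33, 21, 11, 60, 86, 34, 65]
t=8: [56, 35, 33, 77, 22, 36, 19, 21, 64, 51, 17, 30, 63, 22, 54, 16, 43, 67, 33]
t=9: [77, 81, 57, 12, 28, 83, 7, 19, 34, 59, 78, 56, 26, 26, 77, 78, 22, 40, 74]
t=10: [8, 18, 80, 47, 47, 35, 35, 9, 70, 11, 3, 76, 32, 39, 3, 25, 26, 15, 65]
t=11: [40, 82, 17, 44, 42, 77, 73, 43, 62, 51, 24, 80, 69, 14, 32, 39, 44, 67, 41]
t=12: [13, 27, 77, 25, 33, 4, 68, 24, 22, 58, 23, 14, 58, 71, 60, 6, 34, 51, 11]
t=13: [57, 35, 17, 35, 53, 29, 48, 26, 30, 11, 27, 60, 16, 58, 14, 41, 65, 56, 50]

Answer: a_12(13) = 16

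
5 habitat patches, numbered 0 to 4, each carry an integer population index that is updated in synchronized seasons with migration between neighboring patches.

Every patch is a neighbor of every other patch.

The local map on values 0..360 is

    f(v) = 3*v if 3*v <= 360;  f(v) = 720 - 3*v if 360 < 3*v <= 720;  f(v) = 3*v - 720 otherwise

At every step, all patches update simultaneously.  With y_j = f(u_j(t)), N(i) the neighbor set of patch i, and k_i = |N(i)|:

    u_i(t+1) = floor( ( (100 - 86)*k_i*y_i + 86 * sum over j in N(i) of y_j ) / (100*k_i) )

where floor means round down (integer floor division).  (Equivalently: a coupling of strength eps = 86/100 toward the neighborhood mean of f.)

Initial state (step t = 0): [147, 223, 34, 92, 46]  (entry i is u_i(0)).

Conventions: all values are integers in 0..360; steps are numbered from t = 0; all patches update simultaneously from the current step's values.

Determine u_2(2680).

Answer: u_2(2680) = 81
Key observation: The state at step 6, [9, 9, 9, 9, 9], reappears at step 10: the system is in a cycle of period 4 from step 6 on.  Therefore the state at step 2680 equals the state at step 6 + ((2680 - 6) mod 4) = 8, which is [81, 81, 81, 81, 81].

Derivation:
t=0: [147, 223, 34, 92, 46]
t=1: [160, 178, 174, 161, 171]
t=2: [211, 215, 214, 211, 214]
t=3: [80, 81, 81, 80, 81]
t=4: [241, 241, 241, 241, 241]
t=5: [3, 3, 3, 3, 3]
t=6: [9, 9, 9, 9, 9]
t=7: [27, 27, 27, 27, 27]
t=8: [81, 81, 81, 81, 81]
t=9: [243, 243, 243, 243, 243]
t=10: [9, 9, 9, 9, 9]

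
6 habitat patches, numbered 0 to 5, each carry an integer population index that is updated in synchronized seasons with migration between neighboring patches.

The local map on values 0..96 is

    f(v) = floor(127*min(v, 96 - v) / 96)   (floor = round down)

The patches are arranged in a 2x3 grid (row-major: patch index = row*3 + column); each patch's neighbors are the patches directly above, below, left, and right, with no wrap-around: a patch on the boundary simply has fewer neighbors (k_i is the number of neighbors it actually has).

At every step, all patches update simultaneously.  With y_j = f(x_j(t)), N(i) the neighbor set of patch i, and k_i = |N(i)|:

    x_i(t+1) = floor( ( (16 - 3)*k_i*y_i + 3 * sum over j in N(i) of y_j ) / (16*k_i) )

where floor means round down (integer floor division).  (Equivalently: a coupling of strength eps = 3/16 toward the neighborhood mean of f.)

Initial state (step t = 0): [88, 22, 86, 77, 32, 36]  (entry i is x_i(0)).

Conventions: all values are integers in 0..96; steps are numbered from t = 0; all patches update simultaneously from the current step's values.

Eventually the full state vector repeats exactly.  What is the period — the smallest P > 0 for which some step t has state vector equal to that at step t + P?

Answer: 10
Key observation: The state at step 17, [60, 61, 62, 60, 61, 62], reappears at step 27 — and no state repeats earlier — so the cycle the system enters has period 10.

Derivation:
t=0: [88, 22, 86, 77, 32, 36]
t=1: [13, 27, 17, 25, 40, 43]
t=2: [20, 34, 26, 33, 50, 52]
t=3: [29, 43, 37, 43, 57, 55]
t=4: [41, 54, 49, 53, 51, 53]
t=5: [54, 55, 60, 56, 58, 56]
t=6: [54, 53, 48, 52, 50, 51]
t=7: [55, 56, 61, 57, 59, 59]
t=8: [53, 51, 46, 51, 48, 47]
t=9: [56, 59, 60, 59, 62, 61]
t=10: [51, 47, 47, 48, 44, 45]
t=11: [59, 61, 61, 62, 58, 59]
t=12: [47, 46, 46, 44, 49, 48]
t=13: [61, 60, 60, 58, 61, 62]
t=14: [46, 46, 46, 49, 46, 44]
t=15: [60, 60, 59, 61, 60, 58]
t=16: [46, 47, 48, 46, 47, 49]
t=17: [60, 61, 62, 60, 61, 62]
t=18: [46, 45, 44, 46, 45, 44]
t=19: [59, 59, 58, 59, 59, 58]
t=20: [48, 48, 49, 48, 48, 49]
t=21: [63, 62, 62, 63, 62, 62]
t=22: [43, 43, 44, 43, 43, 44]
t=23: [56, 56, 57, 56, 56, 57]
t=24: [52, 51, 51, 52, 51, 51]
t=25: [58, 58, 59, 58, 58, 59]
t=26: [50, 49, 48, 50, 49, 48]
t=27: [60, 61, 62, 60, 61, 62]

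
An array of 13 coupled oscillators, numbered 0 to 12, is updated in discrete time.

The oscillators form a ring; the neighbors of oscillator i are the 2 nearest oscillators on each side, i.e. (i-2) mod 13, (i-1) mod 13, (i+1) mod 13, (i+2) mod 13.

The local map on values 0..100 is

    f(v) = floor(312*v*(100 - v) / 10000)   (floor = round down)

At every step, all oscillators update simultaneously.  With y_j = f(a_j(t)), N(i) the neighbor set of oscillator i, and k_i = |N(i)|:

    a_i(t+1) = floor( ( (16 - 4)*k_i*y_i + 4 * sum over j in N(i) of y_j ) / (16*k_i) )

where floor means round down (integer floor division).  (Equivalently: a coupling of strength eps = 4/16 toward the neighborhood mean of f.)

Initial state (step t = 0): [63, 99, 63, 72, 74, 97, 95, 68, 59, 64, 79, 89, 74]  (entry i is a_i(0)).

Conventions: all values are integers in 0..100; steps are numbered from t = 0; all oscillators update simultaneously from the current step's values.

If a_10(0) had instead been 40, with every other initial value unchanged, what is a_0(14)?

Simulating step by step:
t=0: [63, 99, 63, 72, 74, 97, 95, 68, 59, 64, 40, 89, 74]
t=1: [64, 18, 66, 55, 54, 19, 23, 60, 70, 68, 70, 39, 56]
t=2: [69, 52, 69, 72, 73, 53, 57, 70, 65, 67, 66, 72, 73]
t=3: [66, 73, 66, 64, 63, 74, 74, 66, 69, 67, 68, 63, 62]
t=4: [69, 63, 69, 69, 70, 62, 61, 68, 66, 68, 67, 71, 71]
t=5: [66, 70, 66, 66, 66, 71, 72, 68, 69, 67, 67, 64, 64]
t=6: [69, 66, 69, 69, 69, 64, 63, 66, 66, 68, 68, 70, 70]
t=7: [66, 68, 66, 66, 66, 70, 71, 70, 69, 67, 66, 65, 65]
t=8: [69, 67, 69, 69, 69, 65, 64, 65, 66, 67, 69, 69, 69]
t=9: [66, 67, 66, 66, 66, 69, 70, 69, 69, 68, 66, 66, 66]
t=10: [69, 68, 69, 69, 69, 66, 65, 66, 66, 67, 69, 69, 69]
t=11: [66, 66, 66, 66, 66, 69, 69, 69, 69, 68, 66, 66, 66]
t=12: [70, 70, 70, 69, 69, 66, 66, 66, 66, 67, 69, 69, 70]
t=13: [65, 65, 65, 66, 66, 69, 69, 69, 69, 68, 66, 66, 65]
t=14: [70, 70, 70, 69, 69, 66, 66, 66, 66, 67, 69, 69, 70]

Answer: a_0(14) = 70
Key observation: This trace re-runs the system from the modified initial state.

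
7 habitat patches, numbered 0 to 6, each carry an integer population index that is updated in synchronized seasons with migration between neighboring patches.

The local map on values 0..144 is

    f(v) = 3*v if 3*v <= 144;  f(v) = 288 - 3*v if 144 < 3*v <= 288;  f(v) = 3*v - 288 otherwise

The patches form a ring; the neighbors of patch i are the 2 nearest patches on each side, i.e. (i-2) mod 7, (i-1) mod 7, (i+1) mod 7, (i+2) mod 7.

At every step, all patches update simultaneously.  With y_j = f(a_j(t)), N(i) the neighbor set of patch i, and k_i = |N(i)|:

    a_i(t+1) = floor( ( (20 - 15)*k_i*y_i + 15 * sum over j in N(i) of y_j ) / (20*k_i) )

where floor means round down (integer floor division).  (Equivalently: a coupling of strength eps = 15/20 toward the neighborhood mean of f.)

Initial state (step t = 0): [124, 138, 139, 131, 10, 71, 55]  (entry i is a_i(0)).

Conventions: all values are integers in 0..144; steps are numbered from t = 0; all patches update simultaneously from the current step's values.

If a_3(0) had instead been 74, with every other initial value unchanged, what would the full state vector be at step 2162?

Answer: [126, 126, 126, 126, 126, 126, 126]
Key observation: The state at step 26, [126, 126, 126, 126, 126, 126, 126], reappears at step 30: the system is in a cycle of period 4 from step 26 on.  Therefore the state at step 2162 equals the state at step 26 + ((2162 - 26) mod 4) = 26, which is [126, 126, 126, 126, 126, 126, 126].

Derivation:
t=0: [124, 138, 139, 74, 10, 71, 55]
t=1: [105, 106, 89, 84, 81, 75, 89]
t=2: [32, 27, 31, 38, 37, 39, 36]
t=3: [98, 97, 98, 103, 108, 109, 102]
t=4: [13, 10, 13, 21, 24, 24, 20]
t=5: [47, 45, 48, 55, 61, 61, 54]
t=6: [130, 133, 130, 122, 119, 119, 122]
t=7: [93, 95, 93, 85, 78, 78, 85]
t=8: [20, 16, 20, 30, 37, 37, 30]
t=9: [72, 68, 72, 84, 93, 93, 84]
t=10: [55, 61, 55, 41, 30, 30, 41]
t=11: [113, 118, 113, 107, 108, 108, 107]
t=12: [47, 48, 47, 43, 37, 37, 43]
t=13: [133, 137, 133, 127, 123, 123, 127]
t=14: [104, 107, 104, 97, 91, 91, 97]
t=15: [20, 18, 20, 17, 12, 12, 17]
t=16: [52, 55, 52, 47, 46, 46, 47]
t=17: [133, 133, 133, 134, 138, 138, 134]
t=18: [114, 112, 114, 117, 118, 118, 117]
t=19: [56, 55, 56, 59, 62, 62, 59]
t=20: [115, 117, 115, 111, 108, 108, 111]
t=21: [51, 54, 51, 47, 43, 43, 47]
t=22: [133, 135, 133, 132, 134, 134, 132]
t=23: [112, 111, 112, 112, 111, 111, 112]
t=24: [46, 47, 46, 46, 46, 46, 46]
t=25: [138, 138, 138, 138, 138, 138, 138]
t=26: [126, 126, 126, 126, 126, 126, 126]
t=27: [90, 90, 90, 90, 90, 90, 90]
t=28: [18, 18, 18, 18, 18, 18, 18]
t=29: [54, 54, 54, 54, 54, 54, 54]
t=30: [126, 126, 126, 126, 126, 126, 126]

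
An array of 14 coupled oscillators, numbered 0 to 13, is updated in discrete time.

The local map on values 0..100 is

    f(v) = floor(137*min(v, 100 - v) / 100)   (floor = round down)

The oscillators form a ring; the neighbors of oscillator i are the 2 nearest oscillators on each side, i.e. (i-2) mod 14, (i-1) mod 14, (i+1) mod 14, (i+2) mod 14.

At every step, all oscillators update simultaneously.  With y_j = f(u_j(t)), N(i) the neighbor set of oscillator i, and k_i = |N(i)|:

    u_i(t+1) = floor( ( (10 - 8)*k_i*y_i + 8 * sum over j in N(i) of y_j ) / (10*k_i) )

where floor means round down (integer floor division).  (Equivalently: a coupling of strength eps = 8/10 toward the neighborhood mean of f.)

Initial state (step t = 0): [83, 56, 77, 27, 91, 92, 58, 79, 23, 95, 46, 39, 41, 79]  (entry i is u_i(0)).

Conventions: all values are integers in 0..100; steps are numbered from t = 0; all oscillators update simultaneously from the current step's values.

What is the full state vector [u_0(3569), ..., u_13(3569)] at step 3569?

Simulating step by step:
t=0: [83, 56, 77, 27, 91, 92, 58, 79, 23, 95, 46, 39, 41, 79]
t=1: [39, 35, 32, 29, 29, 28, 27, 26, 37, 36, 41, 41, 44, 44]
t=2: [52, 48, 44, 41, 39, 37, 39, 41, 45, 49, 54, 56, 57, 55]
t=3: [61, 61, 59, 56, 54, 53, 54, 57, 60, 61, 61, 61, 61, 61]
t=4: [53, 55, 57, 59, 61, 61, 60, 58, 56, 54, 53, 53, 53, 53]
t=5: [62, 60, 58, 56, 54, 54, 55, 57, 59, 61, 63, 63, 64, 63]
t=6: [52, 54, 57, 59, 60, 61, 60, 58, 55, 53, 51, 50, 50, 51]
t=7: [64, 61, 59, 56, 55, 54, 55, 57, 60, 63, 65, 66, 67, 66]
t=8: [49, 52, 55, 58, 60, 60, 59, 57, 54, 51, 48, 46, 46, 47]
t=9: [64, 62, 60, 58, 56, 55, 57, 59, 61, 63, 64, 64, 64, 64]
t=10: [50, 52, 54, 56, 58, 58, 57, 55, 53, 51, 50, 49, 49, 49]
t=11: [66, 64, 62, 60, 59, 58, 59, 61, 63, 65, 66, 67, 67, 66]
t=12: [47, 49, 51, 53, 55, 55, 54, 52, 50, 48, 46, 45, 45, 46]
t=13: [64, 65, 64, 64, 63, 62, 63, 64, 64, 64, 63, 62, 62, 63]
t=14: [49, 48, 48, 49, 50, 50, 50, 49, 49, 49, 50, 50, 50, 50]
t=15: [66, 66, 66, 66, 67, 67, 67, 67, 67, 67, 67, 67, 67, 67]
t=16: [45, 45, 45, 45, 45, 45, 45, 45, 45, 45, 45, 45, 45, 45]
t=17: [61, 61, 61, 61, 61, 61, 61, 61, 61, 61, 61, 61, 61, 61]
t=18: [53, 53, 53, 53, 53, 53, 53, 53, 53, 53, 53, 53, 53, 53]
t=19: [64, 64, 64, 64, 64, 64, 64, 64, 64, 64, 64, 64, 64, 64]
t=20: [49, 49, 49, 49, 49, 49, 49, 49, 49, 49, 49, 49, 49, 49]
t=21: [67, 67, 67, 67, 67, 67, 67, 67, 67, 67, 67, 67, 67, 67]
t=22: [45, 45, 45, 45, 45, 45, 45, 45, 45, 45, 45, 45, 45, 45]

Answer: [61, 61, 61, 61, 61, 61, 61, 61, 61, 61, 61, 61, 61, 61]
Key observation: The state at step 16, [45, 45, 45, 45, 45, 45, 45, 45, 45, 45, 45, 45, 45, 45], reappears at step 22: the system is in a cycle of period 6 from step 16 on.  Therefore the state at step 3569 equals the state at step 16 + ((3569 - 16) mod 6) = 17, which is [61, 61, 61, 61, 61, 61, 61, 61, 61, 61, 61, 61, 61, 61].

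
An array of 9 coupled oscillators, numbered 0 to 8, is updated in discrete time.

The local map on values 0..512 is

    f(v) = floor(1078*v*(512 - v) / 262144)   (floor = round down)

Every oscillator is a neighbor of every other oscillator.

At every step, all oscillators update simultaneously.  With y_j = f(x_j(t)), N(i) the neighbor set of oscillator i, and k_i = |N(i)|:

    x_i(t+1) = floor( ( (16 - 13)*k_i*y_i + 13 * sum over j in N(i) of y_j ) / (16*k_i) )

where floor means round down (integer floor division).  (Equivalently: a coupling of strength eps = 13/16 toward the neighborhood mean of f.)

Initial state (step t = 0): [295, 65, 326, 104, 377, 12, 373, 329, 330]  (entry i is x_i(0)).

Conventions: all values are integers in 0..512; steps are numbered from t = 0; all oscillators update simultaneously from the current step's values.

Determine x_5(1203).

Answer: x_5(1203) = 268
Key observation: The state at step 4, [268, 268, 268, 268, 268, 268, 268, 268, 268], reappears at step 5: the system is in a cycle of period 1 from step 4 on.  Therefore the state at step 1203 equals the state at step 4 + ((1203 - 4) mod 1) = 4, which is [268, 268, 268, 268, 268, 268, 268, 268, 268].

Derivation:
t=0: [295, 65, 326, 104, 377, 12, 373, 329, 330]
t=1: [199, 187, 198, 192, 195, 179, 195, 198, 198]
t=2: [253, 252, 252, 252, 252, 252, 252, 252, 252]
t=3: [269, 269, 269, 269, 269, 269, 269, 269, 269]
t=4: [268, 268, 268, 268, 268, 268, 268, 268, 268]
t=5: [268, 268, 268, 268, 268, 268, 268, 268, 268]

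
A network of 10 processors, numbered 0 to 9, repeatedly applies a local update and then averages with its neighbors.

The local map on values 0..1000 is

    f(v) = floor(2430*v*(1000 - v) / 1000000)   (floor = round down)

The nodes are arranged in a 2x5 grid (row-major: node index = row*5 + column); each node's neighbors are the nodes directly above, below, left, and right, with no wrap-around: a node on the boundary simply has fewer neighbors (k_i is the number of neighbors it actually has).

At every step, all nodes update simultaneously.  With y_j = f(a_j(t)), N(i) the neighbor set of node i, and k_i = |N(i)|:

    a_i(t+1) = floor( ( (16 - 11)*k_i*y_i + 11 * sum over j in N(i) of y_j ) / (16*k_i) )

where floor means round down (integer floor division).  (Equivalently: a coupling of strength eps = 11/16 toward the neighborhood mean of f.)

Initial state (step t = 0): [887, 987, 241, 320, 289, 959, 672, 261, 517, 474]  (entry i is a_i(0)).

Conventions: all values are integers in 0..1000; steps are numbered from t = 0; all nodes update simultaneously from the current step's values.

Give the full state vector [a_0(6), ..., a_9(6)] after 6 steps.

Simulating step by step:
t=0: [887, 987, 241, 320, 289, 959, 672, 261, 517, 474]
t=1: [119, 289, 374, 519, 545, 297, 303, 509, 556, 568]
t=2: [425, 461, 569, 594, 601, 422, 529, 574, 601, 599]
t=3: [596, 599, 594, 586, 583, 596, 599, 594, 585, 582]
t=4: [584, 584, 586, 588, 590, 584, 584, 586, 588, 589]
t=5: [590, 589, 589, 588, 587, 590, 589, 589, 588, 587]
t=6: [587, 587, 588, 588, 588, 587, 587, 588, 588, 588]

Answer: [587, 587, 588, 588, 588, 587, 587, 588, 588, 588]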